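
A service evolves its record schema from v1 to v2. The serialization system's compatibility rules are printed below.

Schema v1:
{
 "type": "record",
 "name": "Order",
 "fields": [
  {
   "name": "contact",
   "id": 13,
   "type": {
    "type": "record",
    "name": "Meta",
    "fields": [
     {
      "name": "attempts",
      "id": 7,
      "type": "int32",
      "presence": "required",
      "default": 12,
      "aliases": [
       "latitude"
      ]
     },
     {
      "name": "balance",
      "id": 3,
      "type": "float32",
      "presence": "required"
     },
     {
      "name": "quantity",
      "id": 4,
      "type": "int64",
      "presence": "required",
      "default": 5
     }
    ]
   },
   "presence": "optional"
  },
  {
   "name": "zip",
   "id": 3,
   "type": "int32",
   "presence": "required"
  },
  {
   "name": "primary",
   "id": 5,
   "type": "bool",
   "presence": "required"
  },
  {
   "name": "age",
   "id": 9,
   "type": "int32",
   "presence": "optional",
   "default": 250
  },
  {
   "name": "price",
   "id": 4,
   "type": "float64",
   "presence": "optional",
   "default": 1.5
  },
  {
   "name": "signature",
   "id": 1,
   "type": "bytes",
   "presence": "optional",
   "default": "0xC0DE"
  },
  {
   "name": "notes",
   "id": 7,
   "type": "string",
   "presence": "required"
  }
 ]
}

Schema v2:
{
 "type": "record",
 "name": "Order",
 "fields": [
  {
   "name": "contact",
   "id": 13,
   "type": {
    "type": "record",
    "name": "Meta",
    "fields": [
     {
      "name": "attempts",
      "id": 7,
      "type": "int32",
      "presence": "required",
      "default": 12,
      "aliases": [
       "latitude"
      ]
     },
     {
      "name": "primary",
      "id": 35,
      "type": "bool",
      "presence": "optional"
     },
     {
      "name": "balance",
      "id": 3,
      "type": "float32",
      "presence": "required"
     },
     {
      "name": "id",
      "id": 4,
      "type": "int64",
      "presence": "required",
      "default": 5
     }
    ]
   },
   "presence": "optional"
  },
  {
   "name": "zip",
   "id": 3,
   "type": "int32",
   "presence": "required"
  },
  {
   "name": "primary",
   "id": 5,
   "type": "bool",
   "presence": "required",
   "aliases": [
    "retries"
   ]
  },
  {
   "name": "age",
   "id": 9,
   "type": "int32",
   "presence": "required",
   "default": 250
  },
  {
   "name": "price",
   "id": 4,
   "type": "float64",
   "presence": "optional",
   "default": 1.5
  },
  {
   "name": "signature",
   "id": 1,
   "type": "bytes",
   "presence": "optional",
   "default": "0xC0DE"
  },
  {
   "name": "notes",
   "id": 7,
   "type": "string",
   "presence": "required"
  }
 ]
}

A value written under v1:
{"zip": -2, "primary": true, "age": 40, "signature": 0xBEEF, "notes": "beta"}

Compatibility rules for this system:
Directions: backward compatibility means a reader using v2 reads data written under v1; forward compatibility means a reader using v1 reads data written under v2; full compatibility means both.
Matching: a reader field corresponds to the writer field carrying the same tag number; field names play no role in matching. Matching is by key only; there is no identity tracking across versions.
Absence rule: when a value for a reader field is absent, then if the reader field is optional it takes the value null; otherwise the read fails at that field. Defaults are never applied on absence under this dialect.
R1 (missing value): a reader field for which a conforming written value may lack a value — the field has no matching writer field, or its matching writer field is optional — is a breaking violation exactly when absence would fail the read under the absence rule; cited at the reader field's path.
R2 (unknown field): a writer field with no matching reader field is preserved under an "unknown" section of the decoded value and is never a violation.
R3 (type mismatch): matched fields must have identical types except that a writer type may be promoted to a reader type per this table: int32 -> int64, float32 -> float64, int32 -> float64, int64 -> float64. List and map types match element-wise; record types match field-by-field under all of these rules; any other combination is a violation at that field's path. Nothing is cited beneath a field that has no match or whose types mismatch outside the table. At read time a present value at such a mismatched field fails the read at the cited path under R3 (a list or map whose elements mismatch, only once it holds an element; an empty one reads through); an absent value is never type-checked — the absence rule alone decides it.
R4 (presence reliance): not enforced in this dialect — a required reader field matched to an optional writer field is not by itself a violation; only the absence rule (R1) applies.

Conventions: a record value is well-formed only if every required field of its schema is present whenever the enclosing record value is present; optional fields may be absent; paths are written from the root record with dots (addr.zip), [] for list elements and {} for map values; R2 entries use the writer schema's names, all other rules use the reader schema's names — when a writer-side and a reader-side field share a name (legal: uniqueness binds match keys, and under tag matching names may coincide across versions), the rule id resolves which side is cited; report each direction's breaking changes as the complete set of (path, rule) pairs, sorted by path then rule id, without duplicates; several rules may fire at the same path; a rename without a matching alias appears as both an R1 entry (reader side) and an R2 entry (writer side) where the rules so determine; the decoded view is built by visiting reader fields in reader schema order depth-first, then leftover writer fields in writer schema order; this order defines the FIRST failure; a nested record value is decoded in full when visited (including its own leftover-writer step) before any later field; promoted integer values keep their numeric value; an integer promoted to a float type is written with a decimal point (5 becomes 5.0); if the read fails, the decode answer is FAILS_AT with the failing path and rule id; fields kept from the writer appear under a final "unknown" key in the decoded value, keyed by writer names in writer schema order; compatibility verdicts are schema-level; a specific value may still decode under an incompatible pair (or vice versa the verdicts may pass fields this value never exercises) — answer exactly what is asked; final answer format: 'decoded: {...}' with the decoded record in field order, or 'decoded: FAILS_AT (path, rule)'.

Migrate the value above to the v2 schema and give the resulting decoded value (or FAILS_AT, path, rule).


in Order below, arrows point writer -> reader
decode (reader v2):
  contact := null (not supplied -> null)
  zip := -2
  primary := true
  age := 40
  price := null (not supplied -> null)
  signature := 0xBEEF
  notes := "beta"
  => decoded: {"contact": null, "zip": -2, "primary": true, "age": 40, "price": null, "signature": 0xBEEF, "notes": "beta"}
ruling out the remaining Order differences:
  field age in record Order: optional changed to required -> affects the rule determinations only; this particular Order value decodes identically
  renamed field quantity to id in record Meta -> no rule fires on it and the decoded Order view is identical with or without it
  added field primary to record Meta: optional bool, tag 35 (in v2 it sits immediately before balance) -> no rule fires on it and the decoded Order view is identical with or without it

decoded: {"contact": null, "zip": -2, "primary": true, "age": 40, "price": null, "signature": 0xBEEF, "notes": "beta"}


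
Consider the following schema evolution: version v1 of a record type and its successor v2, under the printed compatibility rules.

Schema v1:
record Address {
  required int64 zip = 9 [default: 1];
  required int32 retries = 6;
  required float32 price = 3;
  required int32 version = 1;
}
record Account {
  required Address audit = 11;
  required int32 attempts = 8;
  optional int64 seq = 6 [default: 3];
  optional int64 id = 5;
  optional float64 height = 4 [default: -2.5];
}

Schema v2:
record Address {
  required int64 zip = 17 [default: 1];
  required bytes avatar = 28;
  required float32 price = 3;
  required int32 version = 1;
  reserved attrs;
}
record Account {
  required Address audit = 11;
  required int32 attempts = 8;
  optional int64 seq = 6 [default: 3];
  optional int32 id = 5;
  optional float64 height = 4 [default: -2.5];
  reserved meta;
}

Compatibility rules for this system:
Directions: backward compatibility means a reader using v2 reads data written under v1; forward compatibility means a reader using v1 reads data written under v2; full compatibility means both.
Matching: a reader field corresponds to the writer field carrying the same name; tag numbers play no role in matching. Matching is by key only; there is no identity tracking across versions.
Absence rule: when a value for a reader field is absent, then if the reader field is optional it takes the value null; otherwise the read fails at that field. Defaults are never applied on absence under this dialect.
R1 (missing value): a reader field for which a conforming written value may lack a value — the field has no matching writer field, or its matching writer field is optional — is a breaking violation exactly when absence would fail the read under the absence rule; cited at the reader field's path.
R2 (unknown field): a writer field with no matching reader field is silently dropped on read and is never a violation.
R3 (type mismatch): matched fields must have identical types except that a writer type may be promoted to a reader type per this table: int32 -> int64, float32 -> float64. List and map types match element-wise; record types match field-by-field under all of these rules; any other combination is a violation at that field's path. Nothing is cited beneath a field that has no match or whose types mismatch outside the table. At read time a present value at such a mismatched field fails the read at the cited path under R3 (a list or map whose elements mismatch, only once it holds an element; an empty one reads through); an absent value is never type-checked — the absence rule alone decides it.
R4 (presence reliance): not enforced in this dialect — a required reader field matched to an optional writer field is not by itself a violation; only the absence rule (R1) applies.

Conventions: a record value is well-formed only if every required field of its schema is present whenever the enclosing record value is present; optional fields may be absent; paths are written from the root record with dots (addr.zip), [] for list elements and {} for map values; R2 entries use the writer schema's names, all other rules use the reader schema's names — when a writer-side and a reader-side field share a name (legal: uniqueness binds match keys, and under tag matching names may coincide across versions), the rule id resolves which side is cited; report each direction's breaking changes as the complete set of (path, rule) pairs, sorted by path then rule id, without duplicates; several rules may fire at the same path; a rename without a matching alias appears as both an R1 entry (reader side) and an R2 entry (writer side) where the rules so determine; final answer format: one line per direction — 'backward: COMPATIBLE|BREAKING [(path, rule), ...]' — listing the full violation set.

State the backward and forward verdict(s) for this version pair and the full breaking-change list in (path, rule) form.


each type pair in Account: writer, then reader
backward for Account (reader v2, writer v1):
  audit: paired with writer audit (Address -> Address; writer required)
  attempts: paired with writer attempts (int32 -> int32; writer required)
  seq: paired with writer seq (int64 -> int64; writer optional)
  id: paired with writer id (int64 -> int32; writer optional)
  height: paired with writer height (float64 -> float64; writer optional)
  audit.zip: paired with writer audit.zip (int64 -> int64; writer required)
  audit.avatar: no writer-side match
  audit.price: paired with writer audit.price (float32 -> float32; writer required)
  audit.version: paired with writer audit.version (int32 -> int32; writer required)
  writer field audit.retries has no reader counterpart
  R1 fires at audit.avatar
  R3 fires at id
  => backward verdict for Account: BREAKING, 2 violation(s)
forward for Account (reader v1, writer v2):
  audit: paired with writer audit (Address -> Address; writer required)
  attempts: paired with writer attempts (int32 -> int32; writer required)
  seq: paired with writer seq (int64 -> int64; writer optional)
  id: paired with writer id (int32 -> int64; writer optional)
  height: paired with writer height (float64 -> float64; writer optional)
  audit.zip: paired with writer audit.zip (int64 -> int64; writer required)
  audit.retries: no writer-side match
  audit.price: paired with writer audit.price (float32 -> float32; writer required)
  audit.version: paired with writer audit.version (int32 -> int32; writer required)
  writer field audit.avatar has no reader counterpart
  R1 fires at audit.retries
  => forward verdict for Account: BREAKING, 1 violation(s)

backward: BREAKING [(audit.avatar, R1), (id, R3)]; forward: BREAKING [(audit.retries, R1)]


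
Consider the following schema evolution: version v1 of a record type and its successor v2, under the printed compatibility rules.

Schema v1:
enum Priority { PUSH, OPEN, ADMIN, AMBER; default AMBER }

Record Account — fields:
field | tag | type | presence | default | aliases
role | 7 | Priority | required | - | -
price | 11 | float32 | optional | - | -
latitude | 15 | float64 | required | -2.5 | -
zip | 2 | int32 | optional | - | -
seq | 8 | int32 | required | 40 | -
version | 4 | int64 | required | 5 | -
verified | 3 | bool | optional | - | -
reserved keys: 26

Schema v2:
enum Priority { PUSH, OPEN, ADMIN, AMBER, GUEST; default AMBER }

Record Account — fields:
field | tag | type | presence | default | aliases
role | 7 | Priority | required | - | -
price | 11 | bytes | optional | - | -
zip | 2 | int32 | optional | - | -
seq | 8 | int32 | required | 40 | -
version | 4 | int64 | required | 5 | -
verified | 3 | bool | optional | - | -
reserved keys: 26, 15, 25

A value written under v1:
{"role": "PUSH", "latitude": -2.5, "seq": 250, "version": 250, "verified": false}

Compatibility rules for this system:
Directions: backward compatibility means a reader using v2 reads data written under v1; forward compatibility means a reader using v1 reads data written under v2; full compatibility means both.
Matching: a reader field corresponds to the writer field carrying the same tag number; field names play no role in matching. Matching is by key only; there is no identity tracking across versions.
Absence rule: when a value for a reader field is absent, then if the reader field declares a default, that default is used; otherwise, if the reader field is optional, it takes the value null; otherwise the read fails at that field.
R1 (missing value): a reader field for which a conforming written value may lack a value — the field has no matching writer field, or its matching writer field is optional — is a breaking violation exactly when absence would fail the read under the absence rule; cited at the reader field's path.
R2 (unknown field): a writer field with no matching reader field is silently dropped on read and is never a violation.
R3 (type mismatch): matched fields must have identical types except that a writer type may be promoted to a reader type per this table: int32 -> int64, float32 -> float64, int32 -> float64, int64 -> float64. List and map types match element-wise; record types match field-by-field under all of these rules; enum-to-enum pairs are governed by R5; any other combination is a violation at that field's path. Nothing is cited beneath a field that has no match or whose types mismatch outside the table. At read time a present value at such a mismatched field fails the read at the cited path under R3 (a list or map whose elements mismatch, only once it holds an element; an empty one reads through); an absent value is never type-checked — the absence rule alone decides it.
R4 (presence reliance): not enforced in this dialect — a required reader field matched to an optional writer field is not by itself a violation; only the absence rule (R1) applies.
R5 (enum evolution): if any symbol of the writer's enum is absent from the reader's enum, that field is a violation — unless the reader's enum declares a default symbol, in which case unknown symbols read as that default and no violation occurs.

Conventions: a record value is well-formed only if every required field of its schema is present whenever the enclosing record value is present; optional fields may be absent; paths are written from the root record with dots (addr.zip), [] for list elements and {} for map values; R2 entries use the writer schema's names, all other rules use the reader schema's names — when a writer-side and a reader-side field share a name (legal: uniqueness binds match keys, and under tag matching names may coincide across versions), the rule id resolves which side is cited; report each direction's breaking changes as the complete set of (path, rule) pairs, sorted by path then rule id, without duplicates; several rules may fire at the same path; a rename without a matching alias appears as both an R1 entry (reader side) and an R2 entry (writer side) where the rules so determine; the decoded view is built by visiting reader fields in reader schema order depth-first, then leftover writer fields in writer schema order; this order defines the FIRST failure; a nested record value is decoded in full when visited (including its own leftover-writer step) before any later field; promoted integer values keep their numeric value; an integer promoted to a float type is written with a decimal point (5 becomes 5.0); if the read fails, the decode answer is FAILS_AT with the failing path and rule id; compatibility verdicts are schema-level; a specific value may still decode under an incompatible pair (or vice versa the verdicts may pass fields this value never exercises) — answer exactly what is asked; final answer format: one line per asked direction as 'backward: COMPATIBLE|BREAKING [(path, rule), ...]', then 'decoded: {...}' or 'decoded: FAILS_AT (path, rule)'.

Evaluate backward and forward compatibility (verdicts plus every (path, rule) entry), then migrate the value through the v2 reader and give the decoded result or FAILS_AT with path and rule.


backward: BREAKING [(price, R3)]; forward: BREAKING [(price, R3)]; decoded: {"role": "PUSH", "price": null, "zip": null, "seq": 250, "version": 250, "verified": false}

each type pair in Account: writer, then reader
checking backward for Account: reader v2 against writer v1:
  role <- role (Priority -> Priority, writer required)
  price <- price (float32 -> bytes, writer optional)
  zip <- zip (int32 -> int32, writer optional)
  seq <- seq (int32 -> int32, writer required)
  version <- version (int64 -> int64, writer required)
  verified <- verified (bool -> bool, writer optional)
  leftover writer field: latitude
  R3 fires at price
  backward on Account therefore BREAKING (1)
checking forward for Account: reader v1 against writer v2:
  role <- role (Priority -> Priority, writer required)
  price <- price (bytes -> float32, writer optional)
  latitude: no writer match
  zip <- zip (int32 -> int32, writer optional)
  seq <- seq (int32 -> int32, writer required)
  version <- version (int64 -> int64, writer required)
  verified <- verified (bool -> bool, writer optional)
  R3 fires at price
  forward on Account therefore BREAKING (1)
migrating the Account value to v2:
  role := "PUSH"
  price := null (absent, optional -> null)
  zip := null (absent, optional -> null)
  seq := 250
  version := 250
  verified := false
  writer latitude: unknown -> dropped
  => decoded: {"role": "PUSH", "price": null, "zip": null, "seq": 250, "version": 250, "verified": false}


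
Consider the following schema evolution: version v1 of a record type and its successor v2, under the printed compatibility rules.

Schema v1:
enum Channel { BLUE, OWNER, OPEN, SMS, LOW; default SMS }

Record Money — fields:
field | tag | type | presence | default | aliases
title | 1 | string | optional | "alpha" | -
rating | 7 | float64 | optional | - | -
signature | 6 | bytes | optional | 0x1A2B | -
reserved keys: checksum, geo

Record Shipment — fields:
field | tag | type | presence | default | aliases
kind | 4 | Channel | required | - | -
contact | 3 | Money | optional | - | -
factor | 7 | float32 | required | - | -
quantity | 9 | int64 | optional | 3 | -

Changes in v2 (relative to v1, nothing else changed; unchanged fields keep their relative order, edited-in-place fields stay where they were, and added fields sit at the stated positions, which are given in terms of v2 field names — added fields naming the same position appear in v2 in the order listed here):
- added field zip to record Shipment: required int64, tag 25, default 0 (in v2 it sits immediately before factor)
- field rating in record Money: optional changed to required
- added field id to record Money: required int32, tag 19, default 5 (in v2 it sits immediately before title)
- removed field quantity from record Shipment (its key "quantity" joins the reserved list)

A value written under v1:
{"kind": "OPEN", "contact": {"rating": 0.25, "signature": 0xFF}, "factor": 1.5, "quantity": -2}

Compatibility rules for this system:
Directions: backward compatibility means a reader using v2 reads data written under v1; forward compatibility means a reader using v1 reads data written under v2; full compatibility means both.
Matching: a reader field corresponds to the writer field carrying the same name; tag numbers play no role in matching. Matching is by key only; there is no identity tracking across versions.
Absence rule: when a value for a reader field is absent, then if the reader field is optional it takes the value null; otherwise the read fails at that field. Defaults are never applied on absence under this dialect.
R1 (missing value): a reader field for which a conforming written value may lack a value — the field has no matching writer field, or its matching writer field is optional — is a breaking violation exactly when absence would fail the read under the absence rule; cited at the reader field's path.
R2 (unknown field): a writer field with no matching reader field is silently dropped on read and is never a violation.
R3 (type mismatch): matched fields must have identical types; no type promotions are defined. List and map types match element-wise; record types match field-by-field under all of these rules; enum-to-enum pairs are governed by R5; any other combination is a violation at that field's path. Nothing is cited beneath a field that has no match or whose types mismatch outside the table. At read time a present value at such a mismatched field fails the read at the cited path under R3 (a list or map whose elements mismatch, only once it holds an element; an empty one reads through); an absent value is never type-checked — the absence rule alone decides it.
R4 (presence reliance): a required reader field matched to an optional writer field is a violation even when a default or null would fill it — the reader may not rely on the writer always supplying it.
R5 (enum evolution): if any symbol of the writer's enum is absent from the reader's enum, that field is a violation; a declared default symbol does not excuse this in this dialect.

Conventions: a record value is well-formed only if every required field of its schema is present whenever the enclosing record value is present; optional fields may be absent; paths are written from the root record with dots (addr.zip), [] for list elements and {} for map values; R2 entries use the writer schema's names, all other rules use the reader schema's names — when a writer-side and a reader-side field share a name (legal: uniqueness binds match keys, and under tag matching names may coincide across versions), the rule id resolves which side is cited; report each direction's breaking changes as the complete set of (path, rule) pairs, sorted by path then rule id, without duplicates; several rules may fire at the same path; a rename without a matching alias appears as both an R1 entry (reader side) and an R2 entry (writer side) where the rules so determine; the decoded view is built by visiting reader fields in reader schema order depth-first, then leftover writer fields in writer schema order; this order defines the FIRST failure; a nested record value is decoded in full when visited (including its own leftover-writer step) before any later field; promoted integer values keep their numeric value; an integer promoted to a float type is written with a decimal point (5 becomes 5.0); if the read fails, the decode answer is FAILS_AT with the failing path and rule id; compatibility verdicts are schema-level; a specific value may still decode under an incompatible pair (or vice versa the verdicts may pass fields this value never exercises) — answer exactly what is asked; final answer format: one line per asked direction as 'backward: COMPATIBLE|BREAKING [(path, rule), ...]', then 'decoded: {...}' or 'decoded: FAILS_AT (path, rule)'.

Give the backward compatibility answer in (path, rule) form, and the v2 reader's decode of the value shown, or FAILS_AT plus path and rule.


the writer's type comes first in each Shipment pair
backward on Shipment — v2 reading data written by v1:
  kind <- kind (Channel -> Channel, writer required)
  contact <- contact (Money -> Money, writer optional)
  zip has no writer counterpart
  factor <- factor (float32 -> float32, writer required)
  writer quantity: unknown to reader
  contact.id has no writer counterpart
  contact.title <- contact.title (string -> string, writer optional)
  contact.rating <- contact.rating (float64 -> float64, writer optional)
  contact.signature <- contact.signature (bytes -> bytes, writer optional)
  R1 fires at contact.id
  R1 fires at contact.rating
  R4 fires at contact.rating
  R1 fires at zip
  => 4 violation(s): backward is BREAKING for Shipment
decode (reader v2):
  kind := "OPEN"
  read fails at contact.id under R1 (no fill)
  => FAILS_AT (contact.id, R1)
the rest of the Shipment diff is inert for this question:
  removed field quantity from record Shipment (its key "quantity" joins the reserved list) -> fires no rule on Shipment, leaving the asked answer as it is

backward: BREAKING [(contact.id, R1), (contact.rating, R1), (contact.rating, R4), (zip, R1)]; decoded: FAILS_AT (contact.id, R1)


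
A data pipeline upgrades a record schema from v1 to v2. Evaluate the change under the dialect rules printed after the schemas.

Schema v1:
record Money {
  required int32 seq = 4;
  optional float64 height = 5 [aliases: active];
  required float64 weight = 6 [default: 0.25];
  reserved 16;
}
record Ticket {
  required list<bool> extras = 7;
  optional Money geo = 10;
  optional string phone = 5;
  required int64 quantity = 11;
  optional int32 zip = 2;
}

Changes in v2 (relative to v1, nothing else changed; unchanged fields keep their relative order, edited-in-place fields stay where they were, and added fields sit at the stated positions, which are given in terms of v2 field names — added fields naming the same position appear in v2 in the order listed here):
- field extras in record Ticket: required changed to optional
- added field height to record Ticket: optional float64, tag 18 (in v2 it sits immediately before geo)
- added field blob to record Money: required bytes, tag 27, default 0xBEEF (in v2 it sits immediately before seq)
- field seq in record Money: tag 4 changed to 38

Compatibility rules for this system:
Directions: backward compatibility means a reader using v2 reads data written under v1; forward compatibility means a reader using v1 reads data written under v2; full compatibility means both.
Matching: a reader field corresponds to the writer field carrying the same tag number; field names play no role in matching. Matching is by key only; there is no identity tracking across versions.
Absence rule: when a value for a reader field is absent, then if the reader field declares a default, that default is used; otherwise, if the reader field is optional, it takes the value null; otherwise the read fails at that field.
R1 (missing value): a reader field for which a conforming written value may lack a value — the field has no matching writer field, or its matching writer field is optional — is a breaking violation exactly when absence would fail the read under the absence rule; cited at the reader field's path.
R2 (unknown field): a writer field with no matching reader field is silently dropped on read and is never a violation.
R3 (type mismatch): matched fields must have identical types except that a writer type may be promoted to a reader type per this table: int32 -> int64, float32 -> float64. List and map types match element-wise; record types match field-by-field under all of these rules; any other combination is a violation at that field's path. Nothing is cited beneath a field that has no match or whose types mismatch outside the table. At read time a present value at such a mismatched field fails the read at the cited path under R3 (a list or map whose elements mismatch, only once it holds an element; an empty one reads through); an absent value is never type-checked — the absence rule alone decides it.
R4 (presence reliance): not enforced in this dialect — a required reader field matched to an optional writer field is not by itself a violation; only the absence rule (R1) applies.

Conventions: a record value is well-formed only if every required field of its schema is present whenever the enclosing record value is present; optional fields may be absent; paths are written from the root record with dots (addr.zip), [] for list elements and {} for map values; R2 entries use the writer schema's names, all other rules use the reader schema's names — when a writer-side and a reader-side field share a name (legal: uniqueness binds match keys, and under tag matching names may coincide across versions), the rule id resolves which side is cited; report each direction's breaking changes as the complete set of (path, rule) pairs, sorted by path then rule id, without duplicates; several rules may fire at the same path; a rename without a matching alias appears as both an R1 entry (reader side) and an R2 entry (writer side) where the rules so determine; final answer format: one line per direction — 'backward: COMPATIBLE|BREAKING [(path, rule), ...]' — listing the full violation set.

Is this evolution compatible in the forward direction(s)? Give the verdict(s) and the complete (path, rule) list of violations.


forward: BREAKING [(extras, R1), (geo.seq, R1)]

the writer's type comes first in each Ticket pair
forward analysis of Ticket with v1 as reader and v2 as writer:
  extras: paired with writer extras (list<bool> -> list<bool>; writer optional)
  geo: paired with writer geo (Money -> Money; writer optional)
  phone: paired with writer phone (string -> string; writer optional)
  quantity: paired with writer quantity (int64 -> int64; writer required)
  zip: paired with writer zip (int32 -> int32; writer optional)
  leftover writer field: height
  geo.seq: no writer match
  geo.height: paired with writer geo.height (float64 -> float64; writer optional)
  geo.weight: paired with writer geo.weight (float64 -> float64; writer required)
  leftover writer field: geo.blob
  leftover writer field: geo.seq
  R1 fires at extras
  R1 fires at geo.seq
  forward on Ticket therefore BREAKING (2)
diffs on Ticket not affecting the asked answer:
  added field height to record Ticket: optional float64, tag 18 (in v2 it sits immediately before geo) -> inert for the asked Ticket verdict: nothing fires
  added field blob to record Money: required bytes, tag 27, default 0xBEEF (in v2 it sits immediately before seq) -> inert for the asked Ticket verdict: nothing fires


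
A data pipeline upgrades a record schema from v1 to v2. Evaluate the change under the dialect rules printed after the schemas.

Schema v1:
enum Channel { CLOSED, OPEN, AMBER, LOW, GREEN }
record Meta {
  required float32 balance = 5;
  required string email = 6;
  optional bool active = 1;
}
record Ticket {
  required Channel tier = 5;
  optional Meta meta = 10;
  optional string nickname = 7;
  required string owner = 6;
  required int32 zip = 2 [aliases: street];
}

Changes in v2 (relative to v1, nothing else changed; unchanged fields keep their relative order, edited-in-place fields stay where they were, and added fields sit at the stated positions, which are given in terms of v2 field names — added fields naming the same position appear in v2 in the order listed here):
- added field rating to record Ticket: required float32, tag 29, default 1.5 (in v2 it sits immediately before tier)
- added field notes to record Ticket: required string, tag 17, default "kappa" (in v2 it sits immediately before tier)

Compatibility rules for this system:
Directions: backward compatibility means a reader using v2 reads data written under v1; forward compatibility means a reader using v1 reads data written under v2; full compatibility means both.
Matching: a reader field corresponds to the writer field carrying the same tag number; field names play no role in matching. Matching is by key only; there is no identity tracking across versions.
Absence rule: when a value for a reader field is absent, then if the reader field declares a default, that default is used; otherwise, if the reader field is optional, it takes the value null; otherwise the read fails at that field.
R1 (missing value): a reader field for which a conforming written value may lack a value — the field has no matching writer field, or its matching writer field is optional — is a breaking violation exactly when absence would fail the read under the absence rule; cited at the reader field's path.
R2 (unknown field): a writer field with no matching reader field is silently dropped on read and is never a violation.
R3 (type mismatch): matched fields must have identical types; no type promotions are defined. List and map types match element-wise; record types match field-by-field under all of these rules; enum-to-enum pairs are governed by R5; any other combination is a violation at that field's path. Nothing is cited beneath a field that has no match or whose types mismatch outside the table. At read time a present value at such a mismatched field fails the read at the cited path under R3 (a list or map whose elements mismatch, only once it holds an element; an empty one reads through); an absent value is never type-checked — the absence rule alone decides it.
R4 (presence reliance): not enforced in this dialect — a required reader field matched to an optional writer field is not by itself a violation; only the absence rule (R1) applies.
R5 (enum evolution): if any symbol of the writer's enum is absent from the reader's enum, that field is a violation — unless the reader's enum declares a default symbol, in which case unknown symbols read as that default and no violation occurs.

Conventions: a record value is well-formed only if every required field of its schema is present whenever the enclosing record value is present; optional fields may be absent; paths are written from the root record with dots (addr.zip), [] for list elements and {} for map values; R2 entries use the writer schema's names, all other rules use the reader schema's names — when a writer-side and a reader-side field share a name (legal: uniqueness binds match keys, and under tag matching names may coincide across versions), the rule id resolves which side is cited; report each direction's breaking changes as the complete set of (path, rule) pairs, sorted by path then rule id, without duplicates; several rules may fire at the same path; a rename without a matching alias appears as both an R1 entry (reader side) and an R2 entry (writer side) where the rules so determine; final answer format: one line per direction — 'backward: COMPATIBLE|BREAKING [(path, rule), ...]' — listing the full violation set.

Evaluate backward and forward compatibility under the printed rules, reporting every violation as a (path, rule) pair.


each type pair in Ticket: writer, then reader
backward for Ticket (reader v2, writer v1):
  no writer field matches reader rating
  no writer field matches reader notes
  tier <- tier (Channel -> Channel, writer required)
  meta <- meta (Meta -> Meta, writer optional)
  nickname <- nickname (string -> string, writer optional)
  owner <- owner (string -> string, writer required)
  zip <- zip (int32 -> int32, writer required)
  meta.balance <- meta.balance (float32 -> float32, writer required)
  meta.email <- meta.email (string -> string, writer required)
  meta.active <- meta.active (bool -> bool, writer optional)
  => backward: COMPATIBLE
forward for Ticket (reader v1, writer v2):
  tier <- tier (Channel -> Channel, writer required)
  meta <- meta (Meta -> Meta, writer optional)
  nickname <- nickname (string -> string, writer optional)
  owner <- owner (string -> string, writer required)
  zip <- zip (int32 -> int32, writer required)
  writer field rating has no reader counterpart
  writer field notes has no reader counterpart
  meta.balance <- meta.balance (float32 -> float32, writer required)
  meta.email <- meta.email (string -> string, writer required)
  meta.active <- meta.active (bool -> bool, writer optional)
  => forward: COMPATIBLE

backward: COMPATIBLE []; forward: COMPATIBLE []


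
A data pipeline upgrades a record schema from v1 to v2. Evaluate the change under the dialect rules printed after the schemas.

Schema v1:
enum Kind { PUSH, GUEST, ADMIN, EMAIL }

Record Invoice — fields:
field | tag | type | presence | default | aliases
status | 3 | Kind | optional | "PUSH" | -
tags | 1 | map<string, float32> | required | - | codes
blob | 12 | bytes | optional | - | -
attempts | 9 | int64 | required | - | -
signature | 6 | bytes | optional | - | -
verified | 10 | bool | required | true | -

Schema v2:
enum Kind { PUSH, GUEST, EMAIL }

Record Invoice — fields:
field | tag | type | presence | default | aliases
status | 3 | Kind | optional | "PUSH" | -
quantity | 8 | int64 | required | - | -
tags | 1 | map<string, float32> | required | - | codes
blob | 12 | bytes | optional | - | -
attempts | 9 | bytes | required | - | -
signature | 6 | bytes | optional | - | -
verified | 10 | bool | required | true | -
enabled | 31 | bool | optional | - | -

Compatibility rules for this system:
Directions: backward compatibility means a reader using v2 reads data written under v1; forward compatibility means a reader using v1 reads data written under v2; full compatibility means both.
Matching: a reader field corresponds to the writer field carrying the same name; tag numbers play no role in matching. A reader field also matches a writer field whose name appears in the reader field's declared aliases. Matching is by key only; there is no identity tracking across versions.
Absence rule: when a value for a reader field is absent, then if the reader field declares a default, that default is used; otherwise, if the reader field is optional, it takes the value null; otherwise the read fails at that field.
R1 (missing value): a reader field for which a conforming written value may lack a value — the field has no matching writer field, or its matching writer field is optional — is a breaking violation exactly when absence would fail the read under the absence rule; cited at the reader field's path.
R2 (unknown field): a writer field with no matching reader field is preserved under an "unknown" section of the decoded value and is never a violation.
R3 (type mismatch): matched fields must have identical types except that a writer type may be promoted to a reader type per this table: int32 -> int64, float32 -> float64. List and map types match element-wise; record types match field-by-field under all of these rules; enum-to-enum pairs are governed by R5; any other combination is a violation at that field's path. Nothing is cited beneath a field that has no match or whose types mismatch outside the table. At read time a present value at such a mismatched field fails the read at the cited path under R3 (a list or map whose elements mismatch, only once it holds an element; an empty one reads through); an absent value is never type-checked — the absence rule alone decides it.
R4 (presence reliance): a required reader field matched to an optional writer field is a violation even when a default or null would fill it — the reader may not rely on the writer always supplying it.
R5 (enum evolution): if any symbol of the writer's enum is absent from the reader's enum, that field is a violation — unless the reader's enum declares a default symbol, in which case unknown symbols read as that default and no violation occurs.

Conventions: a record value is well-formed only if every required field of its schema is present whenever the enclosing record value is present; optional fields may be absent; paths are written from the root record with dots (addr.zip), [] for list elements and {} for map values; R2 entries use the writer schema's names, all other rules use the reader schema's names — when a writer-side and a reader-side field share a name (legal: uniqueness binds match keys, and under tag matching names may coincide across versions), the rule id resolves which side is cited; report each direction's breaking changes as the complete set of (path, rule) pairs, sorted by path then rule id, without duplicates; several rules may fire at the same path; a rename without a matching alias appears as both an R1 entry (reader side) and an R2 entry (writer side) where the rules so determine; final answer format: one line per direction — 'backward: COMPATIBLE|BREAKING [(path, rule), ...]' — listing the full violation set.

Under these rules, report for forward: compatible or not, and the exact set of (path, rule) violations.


the writer's type comes first in each Invoice pair
forward pass over Invoice, reader schema v1, writer schema v2:
  status <- status (Kind -> Kind, writer optional)
  tags <- tags (map<string, float32> -> map<string, float32>, writer required)
  blob <- blob (bytes -> bytes, writer optional)
  attempts <- attempts (bytes -> int64, writer required)
  signature <- signature (bytes -> bytes, writer optional)
  verified <- verified (bool -> bool, writer required)
  leftover writer field: quantity
  leftover writer field: enabled
  rule R3 violated at attempts
  forward on Invoice therefore BREAKING (1)
the rest of the Invoice diff is inert for this question:
  added field enabled to record Invoice: optional bool, tag 31 (in v2 it sits last) -> fires no rule on Invoice, leaving the asked answer as it is
  added field quantity to record Invoice: required int64, tag 8 (in v2 it sits immediately before tags) -> fires only in the backward direction of Invoice, which is not asked here
  enum Kind (field status in record Invoice): symbol ADMIN removed -> fires only in the backward direction of Invoice, which is not asked here

forward: BREAKING [(attempts, R3)]
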